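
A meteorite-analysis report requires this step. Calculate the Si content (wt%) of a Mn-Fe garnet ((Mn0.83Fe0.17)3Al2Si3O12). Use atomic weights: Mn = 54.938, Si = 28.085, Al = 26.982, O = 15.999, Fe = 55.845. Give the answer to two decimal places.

17.00 wt%

M((Mn0.83Fe0.17)3Al2Si3O12) = 495.484 g/mol.
Si contributes 3 × 28.085 = 84.255 g per mole.
84.255/495.484 = 0.1700 → 17.00%.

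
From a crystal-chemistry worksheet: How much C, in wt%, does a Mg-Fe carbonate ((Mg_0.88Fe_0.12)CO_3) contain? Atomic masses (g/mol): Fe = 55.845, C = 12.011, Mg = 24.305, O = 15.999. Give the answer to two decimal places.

M((Mg_0.88Fe_0.12)CO_3) = 88.098 g/mol.
C contributes 1 × 12.011 = 12.011 g per mole.
12.011/88.098 = 0.1363 → 13.63%.

13.63 wt%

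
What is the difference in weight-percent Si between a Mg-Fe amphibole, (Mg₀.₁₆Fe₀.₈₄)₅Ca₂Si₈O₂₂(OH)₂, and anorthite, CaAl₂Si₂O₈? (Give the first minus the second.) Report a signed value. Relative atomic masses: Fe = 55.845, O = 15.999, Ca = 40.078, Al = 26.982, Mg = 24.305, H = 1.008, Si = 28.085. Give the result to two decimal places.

3.59 percentage points

M((Mg₀.₁₆Fe₀.₈₄)₅Ca₂Si₈O₂₂(OH)₂) = 944.821 g/mol, so wt% Si = 224.680/944.821 × 100 = 23.78%.
M(CaAl₂Si₂O₈) = 278.204 g/mol, so wt% Si = 56.170/278.204 × 100 = 20.19%.
23.78 − 20.19 = 3.59 pp.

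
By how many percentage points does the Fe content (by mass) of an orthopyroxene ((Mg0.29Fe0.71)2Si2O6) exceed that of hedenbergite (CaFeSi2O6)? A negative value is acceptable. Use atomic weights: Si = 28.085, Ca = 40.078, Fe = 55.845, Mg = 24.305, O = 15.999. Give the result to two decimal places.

9.78 percentage points

Fe in (Mg0.29Fe0.71)2Si2O6: molar mass 245.561 g/mol; 1.42×55.845 = 79.300 g → 32.29 wt%.
Fe in CaFeSi2O6: molar mass 248.087 g/mol; 1×55.845 = 55.845 g → 22.51 wt%.
Difference = 32.29 − 22.51 = 9.78 percentage points.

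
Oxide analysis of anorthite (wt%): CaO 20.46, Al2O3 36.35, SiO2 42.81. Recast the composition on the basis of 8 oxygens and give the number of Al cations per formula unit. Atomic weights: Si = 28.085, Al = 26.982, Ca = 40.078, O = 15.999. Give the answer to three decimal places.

1.995 Al apfu

CaO (M=56.077): mol = 0.36486; Ca = 0.36486, O = 0.36486.
Al2O3 (M=101.961): mol = 0.35651; Al = 0.71302, O = 1.06953.
SiO2 (M=60.083): mol = 0.71251; Si = 0.71251, O = 1.42502.
ΣO = 2.85941; factor = 8/ΣO = 2.79778.
Al apfu = 0.71302 × 2.79778 = 1.995.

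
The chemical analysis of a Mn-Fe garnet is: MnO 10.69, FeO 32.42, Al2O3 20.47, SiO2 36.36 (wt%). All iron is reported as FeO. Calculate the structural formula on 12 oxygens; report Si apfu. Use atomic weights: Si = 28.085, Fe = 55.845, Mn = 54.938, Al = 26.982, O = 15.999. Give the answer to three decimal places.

MnO (M=70.937): mol = 0.15070; Mn = 0.15070, O = 0.15070.
FeO (M=71.844): mol = 0.45126; Fe = 0.45126, O = 0.45126.
Al2O3 (M=101.961): mol = 0.20076; Al = 0.40152, O = 0.60228.
SiO2 (M=60.083): mol = 0.60516; Si = 0.60516, O = 1.21032.
ΣO = 2.41456; factor = 12/ΣO = 4.96985.
Si apfu = 0.60516 × 4.96985 = 3.008.

3.008 Si apfu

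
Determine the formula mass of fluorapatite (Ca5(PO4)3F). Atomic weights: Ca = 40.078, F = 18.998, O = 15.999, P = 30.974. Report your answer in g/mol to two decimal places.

Ca: 5 × 40.078 = 200.3900
P: 3 × 30.974 = 92.9220
O: 12 × 15.999 = 191.9880
F: 1 × 18.998 = 18.9980
Summing the contributions gives the formula mass.

504.30 g/mol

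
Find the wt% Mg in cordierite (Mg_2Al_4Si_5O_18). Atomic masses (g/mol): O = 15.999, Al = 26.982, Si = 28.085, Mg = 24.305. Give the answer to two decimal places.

Formula mass = 2·24.305 + 4·26.982 + 5·28.085 + 18·15.999 = 584.945 g/mol, of which 48.610 g is Mg.
So Mg makes up 48.610/584.945 = 0.0831 of the mass, i.e. 8.31%.

8.31 weight percent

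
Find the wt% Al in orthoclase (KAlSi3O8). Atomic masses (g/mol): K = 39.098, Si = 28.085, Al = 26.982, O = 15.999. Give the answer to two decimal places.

9.69 mass %

M(KAlSi3O8) = 278.327 g/mol.
Al contributes 1 × 26.982 = 26.982 g per mole.
26.982/278.327 = 0.0969 → 9.69%.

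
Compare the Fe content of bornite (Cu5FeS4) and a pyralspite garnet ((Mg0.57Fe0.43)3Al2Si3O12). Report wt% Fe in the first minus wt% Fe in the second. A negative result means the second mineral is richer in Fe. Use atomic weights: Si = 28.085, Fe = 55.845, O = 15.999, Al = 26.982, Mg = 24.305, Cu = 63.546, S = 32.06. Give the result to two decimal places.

Fe in Cu5FeS4: molar mass 501.815 g/mol; 1×55.845 = 55.845 g → 11.13 wt%.
Fe in (Mg0.57Fe0.43)3Al2Si3O12: molar mass 443.809 g/mol; 1.29×55.845 = 72.040 g → 16.23 wt%.
Difference = 11.13 − 16.23 = -5.10 percentage points.

-5.10 percentage points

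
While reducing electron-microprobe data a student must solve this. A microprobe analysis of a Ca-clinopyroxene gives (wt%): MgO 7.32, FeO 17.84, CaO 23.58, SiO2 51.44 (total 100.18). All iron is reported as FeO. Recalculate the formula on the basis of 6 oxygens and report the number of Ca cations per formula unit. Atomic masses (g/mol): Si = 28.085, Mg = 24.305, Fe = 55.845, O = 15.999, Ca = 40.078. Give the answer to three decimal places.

MgO: 7.32/40.304 = 0.18162 mol → 0.18162 mol Mg, 0.18162 mol O.
FeO: 17.84/71.844 = 0.24832 mol → 0.24832 mol Fe, 0.24832 mol O.
CaO: 23.58/56.077 = 0.42049 mol → 0.42049 mol Ca, 0.42049 mol O.
SiO2: 51.44/60.083 = 0.85615 mol → 0.85615 mol Si, 1.71230 mol O.
Total oxygen = 2.56273 mol. Normalization factor = 6/2.56273 = 2.34125.
Ca per 6 O = 0.42049 × 2.34125 = 0.984.

0.984 Ca apfu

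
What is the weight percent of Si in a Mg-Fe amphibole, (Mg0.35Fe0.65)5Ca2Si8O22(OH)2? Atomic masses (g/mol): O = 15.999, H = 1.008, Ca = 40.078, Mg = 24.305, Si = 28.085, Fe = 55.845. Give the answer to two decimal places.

Molar mass of (Mg0.35Fe0.65)5Ca2Si8O22(OH)2: 1.75·24.305 + 3.25·55.845 + 2·40.078 + 8·28.085 + 24·15.999 + 2·1.008 = 914.858 g/mol.
Mass of Si per formula unit: 8 × 28.085 = 224.680 g.
Weight fraction Si = 224.680 / 914.858 = 0.2456.

24.56 weight percent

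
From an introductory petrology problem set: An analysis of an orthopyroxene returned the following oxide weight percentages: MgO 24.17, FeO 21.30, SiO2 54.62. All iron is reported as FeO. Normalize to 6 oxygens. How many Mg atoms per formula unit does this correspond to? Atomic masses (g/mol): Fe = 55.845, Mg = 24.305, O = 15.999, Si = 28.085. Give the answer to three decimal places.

24.17 wt% MgO ÷ 40.304 g/mol = 0.59969 mol, giving 0.59969 Mg and 0.59969 O.
21.30 wt% FeO ÷ 71.844 g/mol = 0.29648 mol, giving 0.29648 Fe and 0.29648 O.
54.62 wt% SiO2 ÷ 60.083 g/mol = 0.90908 mol, giving 0.90908 Si and 1.81816 O.
Oxygen sums to 2.71433; scaling by 6/2.71433 = 2.21049 puts the formula on 6 O.
Mg: 0.59969 × 2.21049 = 1.326 atoms per formula unit.

1.326 Mg apfu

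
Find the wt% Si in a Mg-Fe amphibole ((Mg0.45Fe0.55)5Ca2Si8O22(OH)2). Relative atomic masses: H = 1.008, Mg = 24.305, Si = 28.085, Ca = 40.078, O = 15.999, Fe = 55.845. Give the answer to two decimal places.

Formula mass = 2.25×24.305 + 2.75×55.845 + 2×40.078 + 8×28.085 + 24×15.999 + 2×1.008 = 899.088 g/mol, of which 224.680 g is Si.
So Si makes up 224.680/899.088 = 0.2499 of the mass, i.e. 24.99%.

24.99 weight percent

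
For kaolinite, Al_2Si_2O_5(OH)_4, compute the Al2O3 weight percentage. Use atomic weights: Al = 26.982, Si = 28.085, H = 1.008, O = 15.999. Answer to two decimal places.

39.50 wt%

M(Al_2Si_2O_5(OH)_4) = 258.157 g/mol; M(Al2O3) = 101.961 g/mol.
Moles Al2O3 per formula unit = 2 Al ÷ 2 = 1.0000.
Al2O3 fraction = (1.0000 × 101.961) / 258.157 = 101.961/258.157 = 0.3950.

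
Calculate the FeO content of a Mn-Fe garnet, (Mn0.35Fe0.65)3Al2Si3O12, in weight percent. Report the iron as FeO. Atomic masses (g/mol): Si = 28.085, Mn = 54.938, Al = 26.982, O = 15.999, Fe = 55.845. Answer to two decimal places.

Formula mass = 496.790 g/mol.
1.95 Fe → 1.9500 mol FeO per formula unit; M(FeO) = 71.844, so FeO mass = 140.096 g.
140.096/496.790 × 100 = 28.20 wt%.

28.20 wt%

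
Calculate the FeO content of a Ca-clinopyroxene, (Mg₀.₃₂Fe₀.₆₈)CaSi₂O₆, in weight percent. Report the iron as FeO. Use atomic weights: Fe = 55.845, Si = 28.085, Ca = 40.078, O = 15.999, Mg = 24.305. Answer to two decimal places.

Formula mass = 237.994 g/mol.
0.68 Fe → 0.6800 mol FeO per formula unit; M(FeO) = 71.844, so FeO mass = 48.854 g.
48.854/237.994 × 100 = 20.53 wt%.

20.53 wt%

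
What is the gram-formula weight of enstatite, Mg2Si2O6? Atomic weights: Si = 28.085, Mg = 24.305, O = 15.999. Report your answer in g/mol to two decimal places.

Mg: 2 × 24.305 = 48.6100
Si: 2 × 28.085 = 56.1700
O: 6 × 15.999 = 95.9940
Summing the contributions gives the formula mass.

200.77 g/mol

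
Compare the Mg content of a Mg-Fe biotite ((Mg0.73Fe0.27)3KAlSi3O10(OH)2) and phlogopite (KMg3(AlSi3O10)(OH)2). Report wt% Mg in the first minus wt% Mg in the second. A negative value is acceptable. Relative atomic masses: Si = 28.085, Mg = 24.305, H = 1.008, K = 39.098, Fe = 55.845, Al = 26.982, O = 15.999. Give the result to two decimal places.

-5.45 percentage points

First mineral: 53.228 g Mg in 442.801 g formula = 12.02 wt% Mg.
Second mineral: 72.915 g Mg in 417.254 g formula = 17.47 wt% Mg.
12.02% − 17.47% gives a difference of -5.45 percentage points.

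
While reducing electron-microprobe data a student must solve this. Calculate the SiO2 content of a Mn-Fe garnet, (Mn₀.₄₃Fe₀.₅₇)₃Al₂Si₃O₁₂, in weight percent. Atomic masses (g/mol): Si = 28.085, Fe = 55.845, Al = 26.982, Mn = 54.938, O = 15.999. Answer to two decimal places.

Molar mass of (Mn₀.₄₃Fe₀.₅₇)₃Al₂Si₃O₁₂ = 1.29·54.938 + 1.71·55.845 + 2·26.982 + 3·28.085 + 12·15.999 = 496.572 g/mol.
Each formula unit contains 3 Si, equivalent to 3/1 = 3.0000 mol SiO2.
M(SiO2) = 1×28.085 + 2×15.999 = 60.083 g/mol.
Mass of SiO2 per formula unit = 3.0000 × 60.083 = 180.249 g.
SiO2 wt% = 180.249 / 496.572 × 100 = 36.30%.

36.30 wt%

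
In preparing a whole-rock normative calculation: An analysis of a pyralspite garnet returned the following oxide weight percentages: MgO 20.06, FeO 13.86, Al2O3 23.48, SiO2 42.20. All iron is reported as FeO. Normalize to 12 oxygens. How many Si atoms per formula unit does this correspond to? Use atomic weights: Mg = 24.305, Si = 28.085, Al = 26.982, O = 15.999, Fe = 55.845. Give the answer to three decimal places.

MgO (M=40.304): mol = 0.49772; Mg = 0.49772, O = 0.49772.
FeO (M=71.844): mol = 0.19292; Fe = 0.19292, O = 0.19292.
Al2O3 (M=101.961): mol = 0.23028; Al = 0.46056, O = 0.69084.
SiO2 (M=60.083): mol = 0.70236; Si = 0.70236, O = 1.40472.
ΣO = 2.78620; factor = 12/ΣO = 4.30694.
Si apfu = 0.70236 × 4.30694 = 3.025.

3.025 Si apfu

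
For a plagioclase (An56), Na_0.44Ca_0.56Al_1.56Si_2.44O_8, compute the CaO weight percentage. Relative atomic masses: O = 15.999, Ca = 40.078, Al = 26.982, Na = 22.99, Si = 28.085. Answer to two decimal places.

11.58 wt%

Formula mass = 271.171 g/mol.
0.56 Ca → 0.5600 mol CaO per formula unit; M(CaO) = 56.077, so CaO mass = 31.403 g.
31.403/271.171 × 100 = 11.58 wt%.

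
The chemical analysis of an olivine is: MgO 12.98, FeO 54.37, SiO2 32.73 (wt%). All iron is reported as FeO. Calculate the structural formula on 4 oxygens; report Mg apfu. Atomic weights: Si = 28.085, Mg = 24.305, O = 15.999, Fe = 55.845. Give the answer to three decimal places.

12.98 wt% MgO ÷ 40.304 g/mol = 0.32205 mol, giving 0.32205 Mg and 0.32205 O.
54.37 wt% FeO ÷ 71.844 g/mol = 0.75678 mol, giving 0.75678 Fe and 0.75678 O.
32.73 wt% SiO2 ÷ 60.083 g/mol = 0.54475 mol, giving 0.54475 Si and 1.08950 O.
Oxygen sums to 2.16833; scaling by 4/2.16833 = 1.84474 puts the formula on 4 O.
Mg: 0.32205 × 1.84474 = 0.594 atoms per formula unit.

0.594 Mg apfu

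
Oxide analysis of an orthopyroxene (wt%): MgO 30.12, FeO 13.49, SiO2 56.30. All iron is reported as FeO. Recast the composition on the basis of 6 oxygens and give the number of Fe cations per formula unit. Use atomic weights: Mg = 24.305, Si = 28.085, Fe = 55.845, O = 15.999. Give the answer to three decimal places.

30.12 wt% MgO ÷ 40.304 g/mol = 0.74732 mol, giving 0.74732 Mg and 0.74732 O.
13.49 wt% FeO ÷ 71.844 g/mol = 0.18777 mol, giving 0.18777 Fe and 0.18777 O.
56.30 wt% SiO2 ÷ 60.083 g/mol = 0.93704 mol, giving 0.93704 Si and 1.87408 O.
Oxygen sums to 2.80917; scaling by 6/2.80917 = 2.13586 puts the formula on 6 O.
Fe: 0.18777 × 2.13586 = 0.401 atoms per formula unit.

0.401 Fe apfu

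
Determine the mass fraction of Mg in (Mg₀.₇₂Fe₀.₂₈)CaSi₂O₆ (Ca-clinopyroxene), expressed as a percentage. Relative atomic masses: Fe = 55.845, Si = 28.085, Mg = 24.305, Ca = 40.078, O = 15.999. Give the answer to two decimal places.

Molar mass of (Mg₀.₇₂Fe₀.₂₈)CaSi₂O₆: 0.72·24.305 + 0.28·55.845 + 1·40.078 + 2·28.085 + 6·15.999 = 225.378 g/mol.
Mass of Mg per formula unit: 0.72 × 24.305 = 17.500 g.
Weight fraction Mg = 17.500 / 225.378 = 0.0776.

7.76 weight percent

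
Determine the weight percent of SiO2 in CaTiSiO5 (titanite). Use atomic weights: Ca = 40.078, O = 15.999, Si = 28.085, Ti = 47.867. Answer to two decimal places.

Formula mass = 196.025 g/mol.
1 Si → 1.0000 mol SiO2 per formula unit; M(SiO2) = 60.083, so SiO2 mass = 60.083 g.
60.083/196.025 × 100 = 30.65 wt%.

30.65 wt%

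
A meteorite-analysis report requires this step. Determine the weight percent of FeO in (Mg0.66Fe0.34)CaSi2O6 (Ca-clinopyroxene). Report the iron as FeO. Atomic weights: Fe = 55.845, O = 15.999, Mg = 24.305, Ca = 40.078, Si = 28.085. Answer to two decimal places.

M((Mg0.66Fe0.34)CaSi2O6) = 227.271 g/mol; M(FeO) = 71.844 g/mol.
Moles FeO per formula unit = 0.34 Fe ÷ 1 = 0.3400.
FeO fraction = (0.3400 × 71.844) / 227.271 = 24.427/227.271 = 0.1075.

10.75 wt%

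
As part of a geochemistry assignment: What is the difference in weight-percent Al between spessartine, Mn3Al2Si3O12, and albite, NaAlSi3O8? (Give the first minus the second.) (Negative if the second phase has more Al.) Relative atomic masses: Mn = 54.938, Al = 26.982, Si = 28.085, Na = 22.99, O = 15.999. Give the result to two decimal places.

0.61 percentage points

M(Mn3Al2Si3O12) = 495.021 g/mol, so wt% Al = 53.964/495.021 × 100 = 10.90%.
M(NaAlSi3O8) = 262.219 g/mol, so wt% Al = 26.982/262.219 × 100 = 10.29%.
10.90 − 10.29 = 0.61 pp.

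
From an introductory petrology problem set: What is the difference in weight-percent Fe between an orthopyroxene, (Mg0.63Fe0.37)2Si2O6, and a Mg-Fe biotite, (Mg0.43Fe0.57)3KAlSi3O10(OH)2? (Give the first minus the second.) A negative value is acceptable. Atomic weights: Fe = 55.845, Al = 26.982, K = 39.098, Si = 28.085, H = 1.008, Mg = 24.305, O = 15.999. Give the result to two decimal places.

-1.83 percentage points

M((Mg0.63Fe0.37)2Si2O6) = 224.114 g/mol, so wt% Fe = 41.325/224.114 × 100 = 18.44%.
M((Mg0.43Fe0.57)3KAlSi3O10(OH)2) = 471.187 g/mol, so wt% Fe = 95.495/471.187 × 100 = 20.27%.
18.44 − 20.27 = -1.83 pp.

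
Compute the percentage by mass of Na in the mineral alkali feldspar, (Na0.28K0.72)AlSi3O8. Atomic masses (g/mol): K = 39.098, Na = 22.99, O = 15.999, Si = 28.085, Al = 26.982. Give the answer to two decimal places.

Molar mass of (Na0.28K0.72)AlSi3O8: 0.28×22.99 + 0.72×39.098 + 1×26.982 + 3×28.085 + 8×15.999 = 273.817 g/mol.
Mass of Na per formula unit: 0.28 × 22.99 = 6.437 g.
Weight fraction Na = 6.437 / 273.817 = 0.0235.

2.35 weight percent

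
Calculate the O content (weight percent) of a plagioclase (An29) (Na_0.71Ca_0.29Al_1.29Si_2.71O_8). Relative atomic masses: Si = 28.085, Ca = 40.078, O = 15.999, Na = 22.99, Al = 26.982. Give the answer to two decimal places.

47.96 weight percent

Molar mass of Na_0.71Ca_0.29Al_1.29Si_2.71O_8: 0.71×22.99 + 0.29×40.078 + 1.29×26.982 + 2.71×28.085 + 8×15.999 = 266.855 g/mol.
Mass of O per formula unit: 8 × 15.999 = 127.992 g.
Weight fraction O = 127.992 / 266.855 = 0.4796.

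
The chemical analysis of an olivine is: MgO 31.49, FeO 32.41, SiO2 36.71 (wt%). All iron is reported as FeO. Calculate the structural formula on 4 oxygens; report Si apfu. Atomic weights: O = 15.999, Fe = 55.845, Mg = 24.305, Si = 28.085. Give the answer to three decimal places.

0.996 Si apfu

MgO (M=40.304): mol = 0.78131; Mg = 0.78131, O = 0.78131.
FeO (M=71.844): mol = 0.45112; Fe = 0.45112, O = 0.45112.
SiO2 (M=60.083): mol = 0.61099; Si = 0.61099, O = 1.22198.
ΣO = 2.45441; factor = 4/ΣO = 1.62972.
Si apfu = 0.61099 × 1.62972 = 0.996.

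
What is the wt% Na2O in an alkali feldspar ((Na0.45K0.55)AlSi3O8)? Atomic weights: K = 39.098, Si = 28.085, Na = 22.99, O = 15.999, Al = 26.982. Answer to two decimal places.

Formula mass = 271.078 g/mol.
0.45 Na → 0.2250 mol Na2O per formula unit; M(Na2O) = 61.979, so Na2O mass = 13.945 g.
13.945/271.078 × 100 = 5.14 wt%.

5.14 wt%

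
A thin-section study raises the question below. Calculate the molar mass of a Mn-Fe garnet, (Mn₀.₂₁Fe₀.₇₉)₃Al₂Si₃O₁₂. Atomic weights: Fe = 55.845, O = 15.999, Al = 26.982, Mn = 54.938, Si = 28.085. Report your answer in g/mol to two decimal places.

M = 0.63·54.938 + 2.37·55.845 + 2·26.982 + 3·28.085 + 12·15.999

497.17 g/mol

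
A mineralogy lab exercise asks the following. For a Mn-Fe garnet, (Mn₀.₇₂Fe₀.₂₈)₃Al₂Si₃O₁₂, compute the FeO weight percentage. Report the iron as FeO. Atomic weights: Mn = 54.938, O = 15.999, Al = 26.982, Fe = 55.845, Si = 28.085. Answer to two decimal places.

12.17 wt%

Formula mass = 495.783 g/mol.
0.84 Fe → 0.8400 mol FeO per formula unit; M(FeO) = 71.844, so FeO mass = 60.349 g.
60.349/495.783 × 100 = 12.17 wt%.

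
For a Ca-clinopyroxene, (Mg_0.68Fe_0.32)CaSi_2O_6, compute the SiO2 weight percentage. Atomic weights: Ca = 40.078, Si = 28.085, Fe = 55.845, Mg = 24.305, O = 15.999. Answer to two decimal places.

53.02 wt%

Formula mass = 226.640 g/mol.
2 Si → 2.0000 mol SiO2 per formula unit; M(SiO2) = 60.083, so SiO2 mass = 120.166 g.
120.166/226.640 × 100 = 53.02 wt%.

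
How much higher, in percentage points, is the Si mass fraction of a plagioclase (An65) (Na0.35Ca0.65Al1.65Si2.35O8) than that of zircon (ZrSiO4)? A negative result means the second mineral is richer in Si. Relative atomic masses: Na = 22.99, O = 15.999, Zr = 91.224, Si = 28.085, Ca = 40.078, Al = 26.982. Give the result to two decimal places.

First mineral: 66.000 g Si in 272.609 g formula = 24.21 wt% Si.
Second mineral: 28.085 g Si in 183.305 g formula = 15.32 wt% Si.
24.21% − 15.32% gives a difference of 8.89 percentage points.

8.89 percentage points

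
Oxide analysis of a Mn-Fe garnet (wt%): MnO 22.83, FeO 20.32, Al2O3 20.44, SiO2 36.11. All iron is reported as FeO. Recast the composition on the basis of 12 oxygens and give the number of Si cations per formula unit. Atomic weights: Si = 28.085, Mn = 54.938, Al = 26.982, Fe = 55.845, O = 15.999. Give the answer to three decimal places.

MnO: 22.83/70.937 = 0.32183 mol → 0.32183 mol Mn, 0.32183 mol O.
FeO: 20.32/71.844 = 0.28284 mol → 0.28284 mol Fe, 0.28284 mol O.
Al2O3: 20.44/101.961 = 0.20047 mol → 0.40094 mol Al, 0.60141 mol O.
SiO2: 36.11/60.083 = 0.60100 mol → 0.60100 mol Si, 1.20200 mol O.
Total oxygen = 2.40808 mol. Normalization factor = 12/2.40808 = 4.98322.
Si per 12 O = 0.60100 × 4.98322 = 2.995.

2.995 Si apfu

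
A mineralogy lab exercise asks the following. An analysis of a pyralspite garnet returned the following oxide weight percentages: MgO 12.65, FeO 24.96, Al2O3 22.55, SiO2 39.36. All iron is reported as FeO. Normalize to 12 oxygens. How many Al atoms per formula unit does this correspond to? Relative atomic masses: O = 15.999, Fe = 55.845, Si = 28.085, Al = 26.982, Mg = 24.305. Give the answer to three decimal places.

MgO: 12.65/40.304 = 0.31386 mol → 0.31386 mol Mg, 0.31386 mol O.
FeO: 24.96/71.844 = 0.34742 mol → 0.34742 mol Fe, 0.34742 mol O.
Al2O3: 22.55/101.961 = 0.22116 mol → 0.44232 mol Al, 0.66348 mol O.
SiO2: 39.36/60.083 = 0.65509 mol → 0.65509 mol Si, 1.31018 mol O.
Total oxygen = 2.63494 mol. Normalization factor = 12/2.63494 = 4.55418.
Al per 12 O = 0.44232 × 4.55418 = 2.014.

2.014 Al apfu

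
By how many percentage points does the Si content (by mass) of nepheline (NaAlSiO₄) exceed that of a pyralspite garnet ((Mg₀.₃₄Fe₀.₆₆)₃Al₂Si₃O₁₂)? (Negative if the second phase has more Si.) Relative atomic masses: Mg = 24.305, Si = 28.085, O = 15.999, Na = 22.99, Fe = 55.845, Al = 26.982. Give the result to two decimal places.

Si in NaAlSiO₄: molar mass 142.053 g/mol; 1×28.085 = 28.085 g → 19.77 wt%.
Si in (Mg₀.₃₄Fe₀.₆₆)₃Al₂Si₃O₁₂: molar mass 465.571 g/mol; 3×28.085 = 84.255 g → 18.10 wt%.
Difference = 19.77 − 18.10 = 1.67 percentage points.

1.67 percentage points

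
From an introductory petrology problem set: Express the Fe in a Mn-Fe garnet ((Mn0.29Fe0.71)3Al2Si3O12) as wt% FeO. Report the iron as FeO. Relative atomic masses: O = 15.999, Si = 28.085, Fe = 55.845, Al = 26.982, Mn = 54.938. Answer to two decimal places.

30.79 wt%

M((Mn0.29Fe0.71)3Al2Si3O12) = 496.953 g/mol; M(FeO) = 71.844 g/mol.
Moles FeO per formula unit = 2.13 Fe ÷ 1 = 2.1300.
FeO fraction = (2.1300 × 71.844) / 496.953 = 153.028/496.953 = 0.3079.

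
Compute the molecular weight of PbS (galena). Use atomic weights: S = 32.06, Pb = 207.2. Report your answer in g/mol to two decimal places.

239.26 g/mol

The formula mass is the sum 1×207.2 + 1×32.06.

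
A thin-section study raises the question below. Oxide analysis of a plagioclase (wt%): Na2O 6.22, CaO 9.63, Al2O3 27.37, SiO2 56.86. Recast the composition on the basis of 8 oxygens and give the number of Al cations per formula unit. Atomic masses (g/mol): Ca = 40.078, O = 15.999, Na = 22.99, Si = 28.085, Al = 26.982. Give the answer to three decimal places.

1.446 Al apfu

Na2O (M=61.979): mol = 0.10036; Na = 0.20072, O = 0.10036.
CaO (M=56.077): mol = 0.17173; Ca = 0.17173, O = 0.17173.
Al2O3 (M=101.961): mol = 0.26844; Al = 0.53688, O = 0.80532.
SiO2 (M=60.083): mol = 0.94636; Si = 0.94636, O = 1.89272.
ΣO = 2.97013; factor = 8/ΣO = 2.69348.
Al apfu = 0.53688 × 2.69348 = 1.446.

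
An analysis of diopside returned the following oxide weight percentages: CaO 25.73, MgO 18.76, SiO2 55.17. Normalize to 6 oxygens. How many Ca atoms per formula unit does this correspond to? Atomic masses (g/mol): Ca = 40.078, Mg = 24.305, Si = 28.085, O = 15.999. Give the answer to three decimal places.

CaO: 25.73/56.077 = 0.45883 mol → 0.45883 mol Ca, 0.45883 mol O.
MgO: 18.76/40.304 = 0.46546 mol → 0.46546 mol Mg, 0.46546 mol O.
SiO2: 55.17/60.083 = 0.91823 mol → 0.91823 mol Si, 1.83646 mol O.
Total oxygen = 2.76075 mol. Normalization factor = 6/2.76075 = 2.17332.
Ca per 6 O = 0.45883 × 2.17332 = 0.997.

0.997 Ca apfu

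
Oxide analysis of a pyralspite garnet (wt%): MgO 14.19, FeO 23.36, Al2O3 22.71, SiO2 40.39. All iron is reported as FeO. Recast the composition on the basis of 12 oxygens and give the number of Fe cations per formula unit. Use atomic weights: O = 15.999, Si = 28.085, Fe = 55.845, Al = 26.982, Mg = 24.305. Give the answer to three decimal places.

1.451 Fe apfu

MgO (M=40.304): mol = 0.35207; Mg = 0.35207, O = 0.35207.
FeO (M=71.844): mol = 0.32515; Fe = 0.32515, O = 0.32515.
Al2O3 (M=101.961): mol = 0.22273; Al = 0.44546, O = 0.66819.
SiO2 (M=60.083): mol = 0.67224; Si = 0.67224, O = 1.34448.
ΣO = 2.68989; factor = 12/ΣO = 4.46115.
Fe apfu = 0.32515 × 4.46115 = 1.451.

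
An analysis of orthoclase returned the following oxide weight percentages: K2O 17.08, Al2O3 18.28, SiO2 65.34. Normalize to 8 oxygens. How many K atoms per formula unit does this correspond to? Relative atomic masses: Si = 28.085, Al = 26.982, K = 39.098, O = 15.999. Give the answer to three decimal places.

K2O (M=94.195): mol = 0.18133; K = 0.36266, O = 0.18133.
Al2O3 (M=101.961): mol = 0.17928; Al = 0.35856, O = 0.53784.
SiO2 (M=60.083): mol = 1.08750; Si = 1.08750, O = 2.17500.
ΣO = 2.89417; factor = 8/ΣO = 2.76418.
K apfu = 0.36266 × 2.76418 = 1.002.

1.002 K apfu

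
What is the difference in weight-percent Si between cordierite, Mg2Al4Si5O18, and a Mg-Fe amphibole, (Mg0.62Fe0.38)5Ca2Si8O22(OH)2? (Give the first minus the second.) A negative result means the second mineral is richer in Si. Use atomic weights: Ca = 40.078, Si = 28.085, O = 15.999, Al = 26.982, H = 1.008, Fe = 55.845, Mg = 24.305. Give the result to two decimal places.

-1.75 percentage points

M(Mg2Al4Si5O18) = 584.945 g/mol, so wt% Si = 140.425/584.945 × 100 = 24.01%.
M((Mg0.62Fe0.38)5Ca2Si8O22(OH)2) = 872.279 g/mol, so wt% Si = 224.680/872.279 × 100 = 25.76%.
24.01 − 25.76 = -1.75 pp.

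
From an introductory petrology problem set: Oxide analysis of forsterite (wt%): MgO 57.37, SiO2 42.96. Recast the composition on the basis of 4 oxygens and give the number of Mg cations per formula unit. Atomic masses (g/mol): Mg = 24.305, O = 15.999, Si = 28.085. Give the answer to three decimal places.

MgO: 57.37/40.304 = 1.42343 mol → 1.42343 mol Mg, 1.42343 mol O.
SiO2: 42.96/60.083 = 0.71501 mol → 0.71501 mol Si, 1.43002 mol O.
Total oxygen = 2.85345 mol. Normalization factor = 4/2.85345 = 1.40181.
Mg per 4 O = 1.42343 × 1.40181 = 1.995.

1.995 Mg apfu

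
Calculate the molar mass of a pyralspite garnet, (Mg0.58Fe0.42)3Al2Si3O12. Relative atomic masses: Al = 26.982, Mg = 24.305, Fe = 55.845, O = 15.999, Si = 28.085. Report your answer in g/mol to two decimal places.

442.86 g/mol

M = 1.74·24.305 + 1.26·55.845 + 2·26.982 + 3·28.085 + 12·15.999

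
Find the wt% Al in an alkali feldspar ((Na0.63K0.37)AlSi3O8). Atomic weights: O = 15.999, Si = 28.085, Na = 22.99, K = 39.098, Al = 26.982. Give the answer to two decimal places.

10.06 mass %

Formula mass = 0.63·22.99 + 0.37·39.098 + 1·26.982 + 3·28.085 + 8·15.999 = 268.179 g/mol, of which 26.982 g is Al.
So Al makes up 26.982/268.179 = 0.1006 of the mass, i.e. 10.06%.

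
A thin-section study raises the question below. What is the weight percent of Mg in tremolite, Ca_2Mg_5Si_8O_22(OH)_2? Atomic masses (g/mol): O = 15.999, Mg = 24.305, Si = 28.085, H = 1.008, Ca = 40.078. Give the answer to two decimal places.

14.96 wt%

Formula mass = 2*40.078 + 5*24.305 + 8*28.085 + 24*15.999 + 2*1.008 = 812.353 g/mol, of which 121.525 g is Mg.
So Mg makes up 121.525/812.353 = 0.1496 of the mass, i.e. 14.96%.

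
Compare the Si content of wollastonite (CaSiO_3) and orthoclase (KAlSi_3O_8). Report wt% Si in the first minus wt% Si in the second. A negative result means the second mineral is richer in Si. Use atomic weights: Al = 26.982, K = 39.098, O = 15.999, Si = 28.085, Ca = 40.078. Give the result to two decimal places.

First mineral: 28.085 g Si in 116.160 g formula = 24.18 wt% Si.
Second mineral: 84.255 g Si in 278.327 g formula = 30.27 wt% Si.
24.18% − 30.27% gives a difference of -6.09 percentage points.

-6.09 percentage points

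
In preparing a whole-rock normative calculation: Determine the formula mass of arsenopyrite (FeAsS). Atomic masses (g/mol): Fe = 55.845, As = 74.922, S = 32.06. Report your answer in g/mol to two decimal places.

162.83 g/mol

The formula mass is the sum 1×55.845 + 1×74.922 + 1×32.06.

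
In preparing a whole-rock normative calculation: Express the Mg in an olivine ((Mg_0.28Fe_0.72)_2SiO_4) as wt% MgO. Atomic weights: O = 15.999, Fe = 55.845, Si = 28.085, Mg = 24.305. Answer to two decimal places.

Molar mass of (Mg_0.28Fe_0.72)_2SiO_4 = 0.56*24.305 + 1.44*55.845 + 1*28.085 + 4*15.999 = 186.109 g/mol.
Each formula unit contains 0.56 Mg, equivalent to 0.56/1 = 0.5600 mol MgO.
M(MgO) = 1×24.305 + 1×15.999 = 40.304 g/mol.
Mass of MgO per formula unit = 0.5600 × 40.304 = 22.570 g.
MgO wt% = 22.570 / 186.109 × 100 = 12.13%.

12.13 wt%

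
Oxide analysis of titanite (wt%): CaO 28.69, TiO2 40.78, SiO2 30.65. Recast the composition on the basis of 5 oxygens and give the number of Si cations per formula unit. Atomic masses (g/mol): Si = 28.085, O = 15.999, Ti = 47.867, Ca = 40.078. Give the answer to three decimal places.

0.999 Si apfu

CaO (M=56.077): mol = 0.51162; Ca = 0.51162, O = 0.51162.
TiO2 (M=79.865): mol = 0.51061; Ti = 0.51061, O = 1.02122.
SiO2 (M=60.083): mol = 0.51013; Si = 0.51013, O = 1.02026.
ΣO = 2.55310; factor = 5/ΣO = 1.95840.
Si apfu = 0.51013 × 1.95840 = 0.999.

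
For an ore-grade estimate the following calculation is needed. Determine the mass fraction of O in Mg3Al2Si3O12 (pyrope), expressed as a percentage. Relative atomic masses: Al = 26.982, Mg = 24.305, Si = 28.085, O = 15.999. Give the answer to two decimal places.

47.63 mass %

Molar mass of Mg3Al2Si3O12: 3*24.305 + 2*26.982 + 3*28.085 + 12*15.999 = 403.122 g/mol.
Mass of O per formula unit: 12 × 15.999 = 191.988 g.
Weight fraction O = 191.988 / 403.122 = 0.4763.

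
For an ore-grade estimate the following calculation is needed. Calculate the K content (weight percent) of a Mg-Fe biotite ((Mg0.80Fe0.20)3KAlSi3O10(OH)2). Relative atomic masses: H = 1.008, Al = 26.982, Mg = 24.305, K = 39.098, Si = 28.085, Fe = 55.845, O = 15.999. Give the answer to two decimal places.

8.96 weight percent

Molar mass of (Mg0.80Fe0.20)3KAlSi3O10(OH)2: 2.40*24.305 + 0.60*55.845 + 1*39.098 + 1*26.982 + 3*28.085 + 12*15.999 + 2*1.008 = 436.178 g/mol.
Mass of K per formula unit: 1 × 39.098 = 39.098 g.
Weight fraction K = 39.098 / 436.178 = 0.0896.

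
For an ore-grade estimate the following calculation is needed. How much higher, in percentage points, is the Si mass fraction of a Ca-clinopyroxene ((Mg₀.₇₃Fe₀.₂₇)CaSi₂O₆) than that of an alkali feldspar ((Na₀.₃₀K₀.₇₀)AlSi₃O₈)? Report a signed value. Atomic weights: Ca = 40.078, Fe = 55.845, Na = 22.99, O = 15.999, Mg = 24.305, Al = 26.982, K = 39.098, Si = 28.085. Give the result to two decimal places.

-5.85 percentage points

First mineral: 56.170 g Si in 225.063 g formula = 24.96 wt% Si.
Second mineral: 84.255 g Si in 273.495 g formula = 30.81 wt% Si.
24.96% − 30.81% gives a difference of -5.85 percentage points.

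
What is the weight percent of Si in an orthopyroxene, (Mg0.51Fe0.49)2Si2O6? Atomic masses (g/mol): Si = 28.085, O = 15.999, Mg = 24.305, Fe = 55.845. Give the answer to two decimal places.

M((Mg0.51Fe0.49)2Si2O6) = 231.683 g/mol.
Si contributes 2 × 28.085 = 56.170 g per mole.
56.170/231.683 = 0.2424 → 24.24%.

24.24 mass %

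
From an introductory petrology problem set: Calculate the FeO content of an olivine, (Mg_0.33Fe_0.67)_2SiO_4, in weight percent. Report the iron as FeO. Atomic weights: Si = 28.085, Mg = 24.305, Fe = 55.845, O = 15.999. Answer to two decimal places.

Molar mass of (Mg_0.33Fe_0.67)_2SiO_4 = 0.66·24.305 + 1.34·55.845 + 1·28.085 + 4·15.999 = 182.955 g/mol.
Each formula unit contains 1.34 Fe, equivalent to 1.34/1 = 1.3400 mol FeO.
M(FeO) = 1×55.845 + 1×15.999 = 71.844 g/mol.
Mass of FeO per formula unit = 1.3400 × 71.844 = 96.271 g.
FeO wt% = 96.271 / 182.955 × 100 = 52.62%.

52.62 wt%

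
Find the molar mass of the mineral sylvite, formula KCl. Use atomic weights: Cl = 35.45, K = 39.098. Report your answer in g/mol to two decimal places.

74.55 g/mol

M = 1·39.098 + 1·35.45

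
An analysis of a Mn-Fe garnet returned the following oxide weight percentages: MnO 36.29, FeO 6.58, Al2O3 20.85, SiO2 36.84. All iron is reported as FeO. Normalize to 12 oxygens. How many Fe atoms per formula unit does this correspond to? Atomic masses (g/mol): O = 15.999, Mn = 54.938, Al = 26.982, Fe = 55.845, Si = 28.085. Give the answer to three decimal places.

36.29 wt% MnO ÷ 70.937 g/mol = 0.51158 mol, giving 0.51158 Mn and 0.51158 O.
6.58 wt% FeO ÷ 71.844 g/mol = 0.09159 mol, giving 0.09159 Fe and 0.09159 O.
20.85 wt% Al2O3 ÷ 101.961 g/mol = 0.20449 mol, giving 0.40898 Al and 0.61347 O.
36.84 wt% SiO2 ÷ 60.083 g/mol = 0.61315 mol, giving 0.61315 Si and 1.22630 O.
Oxygen sums to 2.44294; scaling by 12/2.44294 = 4.91211 puts the formula on 12 O.
Fe: 0.09159 × 4.91211 = 0.450 atoms per formula unit.

0.450 Fe apfu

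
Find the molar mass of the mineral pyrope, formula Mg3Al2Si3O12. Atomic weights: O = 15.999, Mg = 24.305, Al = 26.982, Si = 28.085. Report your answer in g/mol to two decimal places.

403.12 g/mol

Mg: 3 × 24.305 = 72.9150
Al: 2 × 26.982 = 53.9640
Si: 3 × 28.085 = 84.2550
O: 12 × 15.999 = 191.9880
Summing the contributions gives the formula mass.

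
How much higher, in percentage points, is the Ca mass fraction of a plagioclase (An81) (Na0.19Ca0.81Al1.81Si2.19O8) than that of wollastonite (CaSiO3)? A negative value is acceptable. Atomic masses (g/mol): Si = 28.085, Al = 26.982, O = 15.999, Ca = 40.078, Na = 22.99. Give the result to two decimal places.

First mineral: 32.463 g Ca in 275.167 g formula = 11.80 wt% Ca.
Second mineral: 40.078 g Ca in 116.160 g formula = 34.50 wt% Ca.
11.80% − 34.50% gives a difference of -22.70 percentage points.

-22.70 percentage points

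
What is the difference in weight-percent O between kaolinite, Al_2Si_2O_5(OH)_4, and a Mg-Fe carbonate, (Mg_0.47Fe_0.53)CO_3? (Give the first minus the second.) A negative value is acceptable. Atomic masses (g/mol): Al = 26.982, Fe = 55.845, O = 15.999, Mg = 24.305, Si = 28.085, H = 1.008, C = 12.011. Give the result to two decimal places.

8.27 percentage points

First mineral: 143.991 g O in 258.157 g formula = 55.78 wt% O.
Second mineral: 47.997 g O in 101.029 g formula = 47.51 wt% O.
55.78% − 47.51% gives a difference of 8.27 percentage points.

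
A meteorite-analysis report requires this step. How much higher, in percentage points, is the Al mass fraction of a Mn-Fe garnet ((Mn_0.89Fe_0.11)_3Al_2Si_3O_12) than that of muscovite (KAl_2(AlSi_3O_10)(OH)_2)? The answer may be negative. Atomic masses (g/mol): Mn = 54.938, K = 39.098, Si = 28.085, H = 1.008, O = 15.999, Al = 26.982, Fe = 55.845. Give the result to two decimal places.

-9.43 percentage points

M((Mn_0.89Fe_0.11)_3Al_2Si_3O_12) = 495.320 g/mol, so wt% Al = 53.964/495.320 × 100 = 10.89%.
M(KAl_2(AlSi_3O_10)(OH)_2) = 398.303 g/mol, so wt% Al = 80.946/398.303 × 100 = 20.32%.
10.89 − 20.32 = -9.43 pp.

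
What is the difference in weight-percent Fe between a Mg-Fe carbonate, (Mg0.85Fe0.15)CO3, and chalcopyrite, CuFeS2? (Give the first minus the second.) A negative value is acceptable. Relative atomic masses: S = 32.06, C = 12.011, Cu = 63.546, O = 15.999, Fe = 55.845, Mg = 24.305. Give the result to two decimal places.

-21.02 percentage points

First mineral: 8.377 g Fe in 89.044 g formula = 9.41 wt% Fe.
Second mineral: 55.845 g Fe in 183.511 g formula = 30.43 wt% Fe.
9.41% − 30.43% gives a difference of -21.02 percentage points.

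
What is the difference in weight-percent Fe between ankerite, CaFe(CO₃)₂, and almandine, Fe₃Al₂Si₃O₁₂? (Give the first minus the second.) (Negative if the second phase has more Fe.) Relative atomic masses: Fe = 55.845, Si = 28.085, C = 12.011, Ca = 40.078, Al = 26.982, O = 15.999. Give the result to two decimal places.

Fe in CaFe(CO₃)₂: molar mass 215.939 g/mol; 1×55.845 = 55.845 g → 25.86 wt%.
Fe in Fe₃Al₂Si₃O₁₂: molar mass 497.742 g/mol; 3×55.845 = 167.535 g → 33.66 wt%.
Difference = 25.86 − 33.66 = -7.80 percentage points.

-7.80 percentage points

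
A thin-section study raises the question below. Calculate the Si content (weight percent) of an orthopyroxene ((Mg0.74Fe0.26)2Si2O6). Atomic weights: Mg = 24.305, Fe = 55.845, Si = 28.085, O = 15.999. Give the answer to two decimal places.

25.86 weight percent

Molar mass of (Mg0.74Fe0.26)2Si2O6: 1.48×24.305 + 0.52×55.845 + 2×28.085 + 6×15.999 = 217.175 g/mol.
Mass of Si per formula unit: 2 × 28.085 = 56.170 g.
Weight fraction Si = 56.170 / 217.175 = 0.2586.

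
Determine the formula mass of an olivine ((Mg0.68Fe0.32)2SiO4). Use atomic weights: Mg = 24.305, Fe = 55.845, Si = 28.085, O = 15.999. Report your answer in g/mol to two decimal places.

160.88 g/mol

Mg: 1.36 × 24.305 = 33.0548
Fe: 0.64 × 55.845 = 35.7408
Si: 1 × 28.085 = 28.0850
O: 4 × 15.999 = 63.9960
Summing the contributions gives the formula mass.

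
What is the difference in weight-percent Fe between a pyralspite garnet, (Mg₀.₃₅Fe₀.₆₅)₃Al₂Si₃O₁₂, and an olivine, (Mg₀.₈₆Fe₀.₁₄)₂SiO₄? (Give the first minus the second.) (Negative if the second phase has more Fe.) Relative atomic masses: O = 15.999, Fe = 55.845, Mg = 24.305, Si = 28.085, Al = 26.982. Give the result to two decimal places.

12.98 percentage points

M((Mg₀.₃₅Fe₀.₆₅)₃Al₂Si₃O₁₂) = 464.625 g/mol, so wt% Fe = 108.898/464.625 × 100 = 23.44%.
M((Mg₀.₈₆Fe₀.₁₄)₂SiO₄) = 149.522 g/mol, so wt% Fe = 15.637/149.522 × 100 = 10.46%.
23.44 − 10.46 = 12.98 pp.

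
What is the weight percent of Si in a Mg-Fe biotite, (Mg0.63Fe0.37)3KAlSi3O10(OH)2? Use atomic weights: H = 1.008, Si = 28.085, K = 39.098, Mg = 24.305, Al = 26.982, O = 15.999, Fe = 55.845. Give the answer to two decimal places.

18.63 wt%

M((Mg0.63Fe0.37)3KAlSi3O10(OH)2) = 452.263 g/mol.
Si contributes 3 × 28.085 = 84.255 g per mole.
84.255/452.263 = 0.1863 → 18.63%.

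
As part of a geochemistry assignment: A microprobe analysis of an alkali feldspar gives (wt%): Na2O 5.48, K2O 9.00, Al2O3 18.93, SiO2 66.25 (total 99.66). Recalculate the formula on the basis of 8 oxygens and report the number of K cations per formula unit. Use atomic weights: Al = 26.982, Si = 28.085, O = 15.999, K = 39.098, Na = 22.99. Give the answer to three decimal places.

0.519 K apfu

Na2O (M=61.979): mol = 0.08842; Na = 0.17684, O = 0.08842.
K2O (M=94.195): mol = 0.09555; K = 0.19110, O = 0.09555.
Al2O3 (M=101.961): mol = 0.18566; Al = 0.37132, O = 0.55698.
SiO2 (M=60.083): mol = 1.10264; Si = 1.10264, O = 2.20528.
ΣO = 2.94623; factor = 8/ΣO = 2.71533.
K apfu = 0.19110 × 2.71533 = 0.519.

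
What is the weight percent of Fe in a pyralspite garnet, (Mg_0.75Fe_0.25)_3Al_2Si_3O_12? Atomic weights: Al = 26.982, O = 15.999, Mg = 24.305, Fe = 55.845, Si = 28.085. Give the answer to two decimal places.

Formula mass = 2.25×24.305 + 0.75×55.845 + 2×26.982 + 3×28.085 + 12×15.999 = 426.777 g/mol, of which 41.884 g is Fe.
So Fe makes up 41.884/426.777 = 0.0981 of the mass, i.e. 9.81%.

9.81 wt%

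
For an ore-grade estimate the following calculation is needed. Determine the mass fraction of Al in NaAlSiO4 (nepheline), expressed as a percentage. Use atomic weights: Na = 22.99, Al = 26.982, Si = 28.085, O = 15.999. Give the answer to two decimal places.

18.99 weight percent

M(NaAlSiO4) = 142.053 g/mol.
Al contributes 1 × 26.982 = 26.982 g per mole.
26.982/142.053 = 0.1899 → 18.99%.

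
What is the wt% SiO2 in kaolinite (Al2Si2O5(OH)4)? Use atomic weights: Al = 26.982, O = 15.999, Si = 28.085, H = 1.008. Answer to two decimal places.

46.55 wt%

Molar mass of Al2Si2O5(OH)4 = 2·26.982 + 2·28.085 + 9·15.999 + 4·1.008 = 258.157 g/mol.
Each formula unit contains 2 Si, equivalent to 2/1 = 2.0000 mol SiO2.
M(SiO2) = 1×28.085 + 2×15.999 = 60.083 g/mol.
Mass of SiO2 per formula unit = 2.0000 × 60.083 = 120.166 g.
SiO2 wt% = 120.166 / 258.157 × 100 = 46.55%.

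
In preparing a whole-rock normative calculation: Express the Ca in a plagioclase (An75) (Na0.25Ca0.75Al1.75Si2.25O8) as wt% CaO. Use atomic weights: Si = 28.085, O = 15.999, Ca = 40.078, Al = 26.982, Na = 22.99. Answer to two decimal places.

M(Na0.25Ca0.75Al1.75Si2.25O8) = 274.208 g/mol; M(CaO) = 56.077 g/mol.
Moles CaO per formula unit = 0.75 Ca ÷ 1 = 0.7500.
CaO fraction = (0.7500 × 56.077) / 274.208 = 42.058/274.208 = 0.1534.

15.34 wt%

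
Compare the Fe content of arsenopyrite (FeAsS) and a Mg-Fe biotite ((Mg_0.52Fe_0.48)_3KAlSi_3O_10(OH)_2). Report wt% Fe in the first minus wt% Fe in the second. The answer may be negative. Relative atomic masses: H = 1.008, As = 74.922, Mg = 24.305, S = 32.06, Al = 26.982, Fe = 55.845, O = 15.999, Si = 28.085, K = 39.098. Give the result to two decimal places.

16.92 percentage points

Fe in FeAsS: molar mass 162.827 g/mol; 1×55.845 = 55.845 g → 34.30 wt%.
Fe in (Mg_0.52Fe_0.48)_3KAlSi_3O_10(OH)_2: molar mass 462.672 g/mol; 1.44×55.845 = 80.417 g → 17.38 wt%.
Difference = 34.30 − 17.38 = 16.92 percentage points.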